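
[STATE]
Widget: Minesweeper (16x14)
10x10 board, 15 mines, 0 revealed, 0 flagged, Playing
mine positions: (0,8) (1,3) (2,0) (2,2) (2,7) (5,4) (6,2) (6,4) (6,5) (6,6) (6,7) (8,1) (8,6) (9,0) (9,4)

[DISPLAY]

■■■■■■■■■■      
■■■■■■■■■■      
■■■■■■■■■■      
■■■■■■■■■■      
■■■■■■■■■■      
■■■■■■■■■■      
■■■■■■■■■■      
■■■■■■■■■■      
■■■■■■■■■■      
■■■■■■■■■■      
                
                
                
                


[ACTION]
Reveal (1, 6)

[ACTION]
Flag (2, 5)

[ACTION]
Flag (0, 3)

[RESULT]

■■■⚑■■■■■■      
■■■■■■1■■■      
■■■■■⚑■■■■      
■■■■■■■■■■      
■■■■■■■■■■      
■■■■■■■■■■      
■■■■■■■■■■      
■■■■■■■■■■      
■■■■■■■■■■      
■■■■■■■■■■      
                
                
                
                


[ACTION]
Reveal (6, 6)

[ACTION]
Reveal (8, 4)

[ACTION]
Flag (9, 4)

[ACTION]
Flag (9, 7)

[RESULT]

■■■⚑■■■■✹■      
■■■✹■■1■■■      
✹■✹■■⚑■✹■■      
■■■■■■■■■■      
■■■■■■■■■■      
■■■■✹■■■■■      
■■✹■✹✹✹✹■■      
■■■■■■■■■■      
■✹■■■■✹■■■      
✹■■■✹■■■■■      
                
                
                
                


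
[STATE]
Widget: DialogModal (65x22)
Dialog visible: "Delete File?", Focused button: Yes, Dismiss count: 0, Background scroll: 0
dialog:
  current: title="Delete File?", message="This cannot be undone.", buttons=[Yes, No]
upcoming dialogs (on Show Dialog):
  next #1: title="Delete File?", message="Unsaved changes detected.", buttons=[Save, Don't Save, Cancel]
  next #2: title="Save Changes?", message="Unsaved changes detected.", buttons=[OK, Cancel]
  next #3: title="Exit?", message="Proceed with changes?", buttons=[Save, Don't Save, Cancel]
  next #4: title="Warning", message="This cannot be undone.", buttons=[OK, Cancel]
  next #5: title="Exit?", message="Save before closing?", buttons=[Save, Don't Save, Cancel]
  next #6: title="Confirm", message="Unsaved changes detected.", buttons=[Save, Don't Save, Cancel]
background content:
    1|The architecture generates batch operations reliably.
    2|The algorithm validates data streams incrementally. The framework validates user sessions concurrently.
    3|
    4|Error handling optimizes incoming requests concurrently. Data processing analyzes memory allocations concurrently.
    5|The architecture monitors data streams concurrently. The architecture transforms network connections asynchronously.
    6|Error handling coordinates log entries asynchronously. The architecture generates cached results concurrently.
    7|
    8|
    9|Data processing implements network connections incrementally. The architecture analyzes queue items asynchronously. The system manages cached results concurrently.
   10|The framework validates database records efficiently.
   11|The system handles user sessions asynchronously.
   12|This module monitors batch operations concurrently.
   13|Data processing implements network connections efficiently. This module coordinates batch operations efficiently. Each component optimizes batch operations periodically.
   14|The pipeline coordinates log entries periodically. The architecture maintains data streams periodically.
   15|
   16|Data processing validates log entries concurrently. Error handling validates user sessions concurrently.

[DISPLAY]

The architecture generates batch operations reliably.            
The algorithm validates data streams incrementally. The framework
                                                                 
Error handling optimizes incoming requests concurrently. Data pro
The architecture monitors data streams concurrently. The architec
Error handling coordinates log entries asynchronously. The archit
                                                                 
                                                                 
Data processing imp┌────────────────────────┐s incrementally. The
The framework valid│      Delete File?      │ciently.            
The system handles │ This cannot be undone. │ly.                 
This module monitor│       [Yes]  No        │ently.              
Data processing imp└────────────────────────┘s efficiently. This 
The pipeline coordinates log entries periodically. The architectu
                                                                 
Data processing validates log entries concurrently. Error handlin
                                                                 
                                                                 
                                                                 
                                                                 
                                                                 
                                                                 


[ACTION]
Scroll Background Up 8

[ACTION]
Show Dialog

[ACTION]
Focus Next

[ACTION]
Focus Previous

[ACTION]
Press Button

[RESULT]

The architecture generates batch operations reliably.            
The algorithm validates data streams incrementally. The framework
                                                                 
Error handling optimizes incoming requests concurrently. Data pro
The architecture monitors data streams concurrently. The architec
Error handling coordinates log entries asynchronously. The archit
                                                                 
                                                                 
Data processing implements network connections incrementally. The
The framework validates database records efficiently.            
The system handles user sessions asynchronously.                 
This module monitors batch operations concurrently.              
Data processing implements network connections efficiently. This 
The pipeline coordinates log entries periodically. The architectu
                                                                 
Data processing validates log entries concurrently. Error handlin
                                                                 
                                                                 
                                                                 
                                                                 
                                                                 
                                                                 


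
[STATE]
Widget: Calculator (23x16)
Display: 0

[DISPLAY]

                      0
┌───┬───┬───┬───┐      
│ 7 │ 8 │ 9 │ ÷ │      
├───┼───┼───┼───┤      
│ 4 │ 5 │ 6 │ × │      
├───┼───┼───┼───┤      
│ 1 │ 2 │ 3 │ - │      
├───┼───┼───┼───┤      
│ 0 │ . │ = │ + │      
├───┼───┼───┼───┤      
│ C │ MC│ MR│ M+│      
└───┴───┴───┴───┘      
                       
                       
                       
                       


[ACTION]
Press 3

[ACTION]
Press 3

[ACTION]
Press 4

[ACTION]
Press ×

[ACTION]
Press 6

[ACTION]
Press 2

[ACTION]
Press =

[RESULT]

                  20708
┌───┬───┬───┬───┐      
│ 7 │ 8 │ 9 │ ÷ │      
├───┼───┼───┼───┤      
│ 4 │ 5 │ 6 │ × │      
├───┼───┼───┼───┤      
│ 1 │ 2 │ 3 │ - │      
├───┼───┼───┼───┤      
│ 0 │ . │ = │ + │      
├───┼───┼───┼───┤      
│ C │ MC│ MR│ M+│      
└───┴───┴───┴───┘      
                       
                       
                       
                       


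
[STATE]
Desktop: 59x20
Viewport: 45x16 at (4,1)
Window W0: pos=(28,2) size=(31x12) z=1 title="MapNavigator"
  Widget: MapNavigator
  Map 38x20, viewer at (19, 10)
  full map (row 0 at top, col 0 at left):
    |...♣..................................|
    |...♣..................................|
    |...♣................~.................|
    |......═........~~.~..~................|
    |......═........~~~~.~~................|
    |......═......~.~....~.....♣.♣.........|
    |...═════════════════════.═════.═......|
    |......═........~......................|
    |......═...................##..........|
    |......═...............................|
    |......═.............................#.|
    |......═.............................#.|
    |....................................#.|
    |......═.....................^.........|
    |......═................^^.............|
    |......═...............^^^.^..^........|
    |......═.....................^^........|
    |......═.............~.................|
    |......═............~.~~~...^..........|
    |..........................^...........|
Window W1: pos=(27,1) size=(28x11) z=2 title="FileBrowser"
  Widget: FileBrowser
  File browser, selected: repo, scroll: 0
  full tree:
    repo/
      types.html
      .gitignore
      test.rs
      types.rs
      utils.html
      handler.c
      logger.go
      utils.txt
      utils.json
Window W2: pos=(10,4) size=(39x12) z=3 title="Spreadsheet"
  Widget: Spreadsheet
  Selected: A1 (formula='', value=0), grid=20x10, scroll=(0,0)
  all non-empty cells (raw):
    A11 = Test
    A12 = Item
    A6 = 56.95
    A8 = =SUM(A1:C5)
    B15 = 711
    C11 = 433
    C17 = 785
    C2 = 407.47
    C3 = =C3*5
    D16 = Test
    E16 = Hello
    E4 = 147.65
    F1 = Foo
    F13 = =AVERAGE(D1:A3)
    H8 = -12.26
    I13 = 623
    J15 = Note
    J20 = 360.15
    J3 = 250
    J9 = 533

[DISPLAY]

                       ┏━━━━━━━━━━━━━━━━━━━━━
                       ┃ FileBrowser         
                       ┠─────────────────────
      ┏━━━━━━━━━━━━━━━━━━━━━━━━━━━━━━━━━━━━━┓
      ┃ Spreadsheet                         ┃
      ┠─────────────────────────────────────┨
      ┃A1:                                  ┃
      ┃       A       B       C       D     ┃
      ┃-------------------------------------┃
      ┃  1      [0]       0       0       0 ┃
      ┃  2        0       0  407.47       0 ┃
      ┃  3        0       0#CIRC!         0 ┃
      ┃  4        0       0       0       0 ┃
      ┃  5        0       0       0       0 ┃
      ┗━━━━━━━━━━━━━━━━━━━━━━━━━━━━━━━━━━━━━┛
                                             


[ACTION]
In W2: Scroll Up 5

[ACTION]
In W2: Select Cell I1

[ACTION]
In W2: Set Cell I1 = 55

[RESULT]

                       ┏━━━━━━━━━━━━━━━━━━━━━
                       ┃ FileBrowser         
                       ┠─────────────────────
      ┏━━━━━━━━━━━━━━━━━━━━━━━━━━━━━━━━━━━━━┓
      ┃ Spreadsheet                         ┃
      ┠─────────────────────────────────────┨
      ┃I1: 55                               ┃
      ┃       A       B       C       D     ┃
      ┃-------------------------------------┃
      ┃  1        0       0       0       0 ┃
      ┃  2        0       0  407.47       0 ┃
      ┃  3        0       0#CIRC!         0 ┃
      ┃  4        0       0       0       0 ┃
      ┃  5        0       0       0       0 ┃
      ┗━━━━━━━━━━━━━━━━━━━━━━━━━━━━━━━━━━━━━┛
                                             


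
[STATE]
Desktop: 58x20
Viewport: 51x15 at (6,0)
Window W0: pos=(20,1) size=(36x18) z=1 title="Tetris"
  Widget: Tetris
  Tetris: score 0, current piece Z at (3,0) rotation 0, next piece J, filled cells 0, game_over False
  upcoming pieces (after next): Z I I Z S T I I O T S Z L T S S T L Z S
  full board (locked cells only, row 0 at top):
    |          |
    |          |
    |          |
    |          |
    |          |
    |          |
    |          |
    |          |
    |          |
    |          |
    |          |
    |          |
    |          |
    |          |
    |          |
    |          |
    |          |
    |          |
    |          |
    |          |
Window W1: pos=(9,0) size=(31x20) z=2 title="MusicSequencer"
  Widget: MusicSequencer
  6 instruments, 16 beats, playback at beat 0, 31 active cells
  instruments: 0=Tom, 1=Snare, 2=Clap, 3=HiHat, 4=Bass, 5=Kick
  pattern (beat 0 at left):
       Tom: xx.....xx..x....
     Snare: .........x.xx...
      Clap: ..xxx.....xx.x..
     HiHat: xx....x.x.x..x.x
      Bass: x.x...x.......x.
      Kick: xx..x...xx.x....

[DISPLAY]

   ┏━━━━━━━━━━━━━━━━━━━━━━━━━━━━━┓                 
   ┃ MusicSequencer              ┃━━━━━━━━━━━━━━━┓ 
   ┠─────────────────────────────┨               ┃ 
   ┃      ▼123456789012345       ┃───────────────┨ 
   ┃   Tom██·····██··█····       ┃               ┃ 
   ┃ Snare·········█·██···       ┃               ┃ 
   ┃  Clap··███·····██·█··       ┃               ┃ 
   ┃ HiHat██····█·█·█··█·█       ┃               ┃ 
   ┃  Bass█·█···█·······█·       ┃               ┃ 
   ┃  Kick██··█···██·█····       ┃               ┃ 
   ┃                             ┃               ┃ 
   ┃                             ┃               ┃ 
   ┃                             ┃               ┃ 
   ┃                             ┃               ┃ 
   ┃                             ┃               ┃ 


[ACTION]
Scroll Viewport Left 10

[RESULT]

         ┏━━━━━━━━━━━━━━━━━━━━━━━━━━━━━┓           
         ┃ MusicSequencer              ┃━━━━━━━━━━━
         ┠─────────────────────────────┨           
         ┃      ▼123456789012345       ┃───────────
         ┃   Tom██·····██··█····       ┃           
         ┃ Snare·········█·██···       ┃           
         ┃  Clap··███·····██·█··       ┃           
         ┃ HiHat██····█·█·█··█·█       ┃           
         ┃  Bass█·█···█·······█·       ┃           
         ┃  Kick██··█···██·█····       ┃           
         ┃                             ┃           
         ┃                             ┃           
         ┃                             ┃           
         ┃                             ┃           
         ┃                             ┃           


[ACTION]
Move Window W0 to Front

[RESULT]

         ┏━━━━━━━━━━━━━━━━━━━━━━━━━━━━━┓           
         ┃ MusicSequ┏━━━━━━━━━━━━━━━━━━━━━━━━━━━━━━
         ┠──────────┃ Tetris                       
         ┃      ▼123┠──────────────────────────────
         ┃   Tom██··┃          │Next:              
         ┃ Snare····┃          │█                  
         ┃  Clap··██┃          │███                
         ┃ HiHat██··┃          │                   
         ┃  Bass█·█·┃          │                   
         ┃  Kick██··┃          │                   
         ┃          ┃          │Score:             
         ┃          ┃          │0                  
         ┃          ┃          │                   
         ┃          ┃          │                   
         ┃          ┃          │                   


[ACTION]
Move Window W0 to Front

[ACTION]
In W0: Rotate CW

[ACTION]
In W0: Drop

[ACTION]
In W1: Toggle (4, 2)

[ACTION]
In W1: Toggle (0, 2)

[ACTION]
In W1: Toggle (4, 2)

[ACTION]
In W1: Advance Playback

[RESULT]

         ┏━━━━━━━━━━━━━━━━━━━━━━━━━━━━━┓           
         ┃ MusicSequ┏━━━━━━━━━━━━━━━━━━━━━━━━━━━━━━
         ┠──────────┃ Tetris                       
         ┃      0▼23┠──────────────────────────────
         ┃   Tom███·┃          │Next:              
         ┃ Snare····┃          │█                  
         ┃  Clap··██┃          │███                
         ┃ HiHat██··┃          │                   
         ┃  Bass█·█·┃          │                   
         ┃  Kick██··┃          │                   
         ┃          ┃          │Score:             
         ┃          ┃          │0                  
         ┃          ┃          │                   
         ┃          ┃          │                   
         ┃          ┃          │                   


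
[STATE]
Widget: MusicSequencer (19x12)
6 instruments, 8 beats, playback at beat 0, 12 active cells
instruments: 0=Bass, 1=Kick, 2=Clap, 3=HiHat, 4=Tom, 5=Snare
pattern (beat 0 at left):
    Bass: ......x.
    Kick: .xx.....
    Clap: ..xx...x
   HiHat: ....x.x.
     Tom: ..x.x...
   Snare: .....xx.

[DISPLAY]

      ▼1234567     
  Bass······█·     
  Kick·██·····     
  Clap··██···█     
 HiHat····█·█·     
   Tom··█·█···     
 Snare·····██·     
                   
                   
                   
                   
                   


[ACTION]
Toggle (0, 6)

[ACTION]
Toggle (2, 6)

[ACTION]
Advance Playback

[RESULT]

      0▼234567     
  Bass········     
  Kick·██·····     
  Clap··██··██     
 HiHat····█·█·     
   Tom··█·█···     
 Snare·····██·     
                   
                   
                   
                   
                   


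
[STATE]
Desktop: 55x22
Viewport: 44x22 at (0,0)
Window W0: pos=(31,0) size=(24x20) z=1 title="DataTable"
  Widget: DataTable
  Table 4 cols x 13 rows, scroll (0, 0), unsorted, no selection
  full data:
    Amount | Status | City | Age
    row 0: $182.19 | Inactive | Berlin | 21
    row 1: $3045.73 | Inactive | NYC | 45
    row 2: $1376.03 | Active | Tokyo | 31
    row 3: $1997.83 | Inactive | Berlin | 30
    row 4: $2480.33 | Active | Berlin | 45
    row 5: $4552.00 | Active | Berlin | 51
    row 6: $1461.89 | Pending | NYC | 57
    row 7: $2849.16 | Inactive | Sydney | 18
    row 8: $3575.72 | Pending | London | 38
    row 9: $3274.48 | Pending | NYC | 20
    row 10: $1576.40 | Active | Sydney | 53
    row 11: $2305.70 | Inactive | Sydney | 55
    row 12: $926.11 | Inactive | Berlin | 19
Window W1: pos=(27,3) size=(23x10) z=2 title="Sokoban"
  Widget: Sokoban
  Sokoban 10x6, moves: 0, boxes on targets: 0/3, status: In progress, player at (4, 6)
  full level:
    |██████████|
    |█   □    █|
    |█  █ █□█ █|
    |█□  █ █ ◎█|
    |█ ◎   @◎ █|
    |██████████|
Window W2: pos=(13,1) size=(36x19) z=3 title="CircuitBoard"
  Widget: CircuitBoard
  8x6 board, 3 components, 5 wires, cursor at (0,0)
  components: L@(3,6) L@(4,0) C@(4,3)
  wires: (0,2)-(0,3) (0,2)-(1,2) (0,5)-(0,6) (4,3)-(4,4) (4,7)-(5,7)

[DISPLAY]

                               ┏━━━━━━━━━━━━
             ┏━━━━━━━━━━━━━━━━━━━━━━━━━━━━━━
             ┃ CircuitBoard                 
             ┠──────────────────────────────
             ┃   0 1 2 3 4 5 6 7            
             ┃0  [.]      · ─ ·       · ─ · 
             ┃            │                 
             ┃1           ·                 
             ┃                              
             ┃2                             
             ┃                              
             ┃3                           L 
             ┃                              
             ┃4   L           C ─ ·         
             ┃                              
             ┃5                             
             ┃Cursor: (0,0)                 
             ┃                              
             ┃                              
             ┗━━━━━━━━━━━━━━━━━━━━━━━━━━━━━━
                                            
                                            


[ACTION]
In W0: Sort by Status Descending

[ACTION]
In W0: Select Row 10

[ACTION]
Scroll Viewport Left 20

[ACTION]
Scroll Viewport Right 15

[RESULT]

                    ┏━━━━━━━━━━━━━━━━━━━━━━┓
  ┏━━━━━━━━━━━━━━━━━━━━━━━━━━━━━━━━━━┓     ┃
  ┃ CircuitBoard                     ┃─────┨
  ┠──────────────────────────────────┨┓City┃
  ┃   0 1 2 3 4 5 6 7                ┃┃────┃
  ┃0  [.]      · ─ ·       · ─ ·     ┃┨NYC ┃
  ┃            │                     ┃┃Lond┃
  ┃1           ·                     ┃┃NYC ┃
  ┃                                  ┃┃Berl┃
  ┃2                                 ┃┃NYC ┃
  ┃                                  ┃┃Berl┃
  ┃3                           L     ┃┃Sydn┃
  ┃                                  ┃┛Sydn┃
  ┃4   L           C ─ ·           · ┃│Berl┃
  ┃                                │ ┃│Toky┃
  ┃5                               · ┃│Berl┃
  ┃Cursor: (0,0)                     ┃│Berl┃
  ┃                                  ┃│Sydn┃
  ┃                                  ┃     ┃
  ┗━━━━━━━━━━━━━━━━━━━━━━━━━━━━━━━━━━┛━━━━━┛
                                            
                                            


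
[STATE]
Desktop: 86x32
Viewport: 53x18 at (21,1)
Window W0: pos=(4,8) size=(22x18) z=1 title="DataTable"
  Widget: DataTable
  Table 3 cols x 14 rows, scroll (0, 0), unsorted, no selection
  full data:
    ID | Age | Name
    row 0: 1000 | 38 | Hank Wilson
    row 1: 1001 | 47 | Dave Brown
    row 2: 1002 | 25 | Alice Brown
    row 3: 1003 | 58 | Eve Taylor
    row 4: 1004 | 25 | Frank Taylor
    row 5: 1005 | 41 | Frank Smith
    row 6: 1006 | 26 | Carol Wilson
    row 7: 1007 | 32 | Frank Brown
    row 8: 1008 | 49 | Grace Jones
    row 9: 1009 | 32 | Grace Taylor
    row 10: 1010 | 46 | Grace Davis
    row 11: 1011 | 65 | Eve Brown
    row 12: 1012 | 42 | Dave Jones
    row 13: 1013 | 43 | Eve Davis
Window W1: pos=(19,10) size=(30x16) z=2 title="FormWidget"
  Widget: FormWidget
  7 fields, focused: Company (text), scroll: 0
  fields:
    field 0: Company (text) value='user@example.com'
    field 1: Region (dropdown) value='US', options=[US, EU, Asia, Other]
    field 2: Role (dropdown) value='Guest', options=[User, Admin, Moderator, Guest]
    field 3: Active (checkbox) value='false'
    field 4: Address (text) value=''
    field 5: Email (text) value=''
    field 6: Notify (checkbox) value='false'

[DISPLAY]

                                                     
                                                     
                                                     
                                                     
                                                     
                                                     
                                                     
━━━━┓                                                
    ┃                                                
━━━━━━━━━━━━━━━━━━━━━━━━━━━┓                         
FormWidget                 ┃                         
───────────────────────────┨                         
 Company:    [user@example]┃                         
 Region:     [US         ▼]┃                         
 Role:       [Guest      ▼]┃                         
 Active:     [ ]           ┃                         
 Address:    [            ]┃                         
 Email:      [            ]┃                         


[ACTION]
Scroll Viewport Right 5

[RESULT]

                                                     
                                                     
                                                     
                                                     
                                                     
                                                     
                                                     
                                                     
                                                     
━━━━━━━━━━━━━━━━━━━━━━┓                              
idget                 ┃                              
──────────────────────┨                              
any:    [user@example]┃                              
on:     [US         ▼]┃                              
:       [Guest      ▼]┃                              
ve:     [ ]           ┃                              
ess:    [            ]┃                              
l:      [            ]┃                              


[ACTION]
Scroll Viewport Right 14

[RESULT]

                                                     
                                                     
                                                     
                                                     
                                                     
                                                     
                                                     
                                                     
                                                     
━━━━━━━━━━━━━━━┓                                     
               ┃                                     
───────────────┨                                     
 [user@example]┃                                     
 [US         ▼]┃                                     
 [Guest      ▼]┃                                     
 [ ]           ┃                                     
 [            ]┃                                     
 [            ]┃                                     


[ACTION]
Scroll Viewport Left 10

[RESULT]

                                                     
                                                     
                                                     
                                                     
                                                     
                                                     
                                                     
━━┓                                                  
  ┃                                                  
━━━━━━━━━━━━━━━━━━━━━━━━━┓                           
rmWidget                 ┃                           
─────────────────────────┨                           
ompany:    [user@example]┃                           
egion:     [US         ▼]┃                           
ole:       [Guest      ▼]┃                           
ctive:     [ ]           ┃                           
ddress:    [            ]┃                           
mail:      [            ]┃                           


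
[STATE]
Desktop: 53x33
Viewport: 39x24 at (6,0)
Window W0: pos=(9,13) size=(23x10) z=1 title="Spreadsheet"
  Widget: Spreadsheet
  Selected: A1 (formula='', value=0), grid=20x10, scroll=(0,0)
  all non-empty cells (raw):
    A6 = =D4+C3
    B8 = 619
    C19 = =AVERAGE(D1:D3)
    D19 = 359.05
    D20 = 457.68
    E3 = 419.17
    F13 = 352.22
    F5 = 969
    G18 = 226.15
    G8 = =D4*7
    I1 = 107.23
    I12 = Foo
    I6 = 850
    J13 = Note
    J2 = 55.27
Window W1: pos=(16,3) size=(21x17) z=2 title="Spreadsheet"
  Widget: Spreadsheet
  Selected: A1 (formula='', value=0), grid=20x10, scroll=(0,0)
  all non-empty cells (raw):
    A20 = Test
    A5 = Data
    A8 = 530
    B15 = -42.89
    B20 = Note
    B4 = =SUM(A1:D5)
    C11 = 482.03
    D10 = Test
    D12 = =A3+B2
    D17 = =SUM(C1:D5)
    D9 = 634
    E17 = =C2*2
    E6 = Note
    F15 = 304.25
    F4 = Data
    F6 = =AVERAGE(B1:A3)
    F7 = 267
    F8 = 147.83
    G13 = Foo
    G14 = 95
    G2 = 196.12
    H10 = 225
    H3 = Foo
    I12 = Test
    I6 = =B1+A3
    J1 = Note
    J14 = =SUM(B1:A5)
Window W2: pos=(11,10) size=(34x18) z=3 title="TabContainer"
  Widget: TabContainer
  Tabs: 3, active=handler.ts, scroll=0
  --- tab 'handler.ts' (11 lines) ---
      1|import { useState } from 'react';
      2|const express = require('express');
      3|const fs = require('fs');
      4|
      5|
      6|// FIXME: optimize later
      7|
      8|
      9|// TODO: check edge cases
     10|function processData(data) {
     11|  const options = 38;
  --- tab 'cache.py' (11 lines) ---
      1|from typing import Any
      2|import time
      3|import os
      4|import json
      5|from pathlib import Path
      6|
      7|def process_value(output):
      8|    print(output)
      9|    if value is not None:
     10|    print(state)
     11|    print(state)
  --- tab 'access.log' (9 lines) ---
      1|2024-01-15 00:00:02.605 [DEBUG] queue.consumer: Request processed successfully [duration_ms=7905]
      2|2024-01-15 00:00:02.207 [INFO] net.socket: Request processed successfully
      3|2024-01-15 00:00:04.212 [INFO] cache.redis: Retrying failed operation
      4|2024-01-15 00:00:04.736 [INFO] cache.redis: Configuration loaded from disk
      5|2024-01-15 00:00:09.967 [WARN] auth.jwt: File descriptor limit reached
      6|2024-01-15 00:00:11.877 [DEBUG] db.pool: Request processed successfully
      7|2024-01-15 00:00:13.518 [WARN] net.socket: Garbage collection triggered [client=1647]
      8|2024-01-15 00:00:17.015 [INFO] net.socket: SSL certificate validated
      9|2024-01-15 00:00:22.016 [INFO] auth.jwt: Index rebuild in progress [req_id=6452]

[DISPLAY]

                                       
                                       
                                       
          ┏━━━━━━━━━━━━━━━━━━━┓        
          ┃ Spreadsheet       ┃        
          ┠───────────────────┨        
          ┃A1:                ┃        
          ┃       A       B   ┃        
          ┃-------------------┃        
          ┃  1      [0]       ┃        
     ┏━━━━━━━━━━━━━━━━━━━━━━━━━━━━━━━━┓
     ┃ TabContainer                   ┃
     ┠────────────────────────────────┨
   ┏━┃[handler.ts]│ cache.py │ access.┃
   ┃ ┃────────────────────────────────┃
   ┠─┃import { useState } from 'react'┃
   ┃A┃const express = require('express┃
   ┃ ┃const fs = require('fs');       ┃
   ┃-┃                                ┃
   ┃ ┃                                ┃
   ┃ ┃// FIXME: optimize later        ┃
   ┃ ┃                                ┃
   ┗━┃                                ┃
     ┃// TODO: check edge cases       ┃


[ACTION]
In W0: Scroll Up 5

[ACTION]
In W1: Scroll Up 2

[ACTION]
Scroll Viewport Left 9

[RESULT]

                                       
                                       
                                       
                ┏━━━━━━━━━━━━━━━━━━━┓  
                ┃ Spreadsheet       ┃  
                ┠───────────────────┨  
                ┃A1:                ┃  
                ┃       A       B   ┃  
                ┃-------------------┃  
                ┃  1      [0]       ┃  
           ┏━━━━━━━━━━━━━━━━━━━━━━━━━━━
           ┃ TabContainer              
           ┠───────────────────────────
         ┏━┃[handler.ts]│ cache.py │ ac
         ┃ ┃───────────────────────────
         ┠─┃import { useState } from 'r
         ┃A┃const express = require('ex
         ┃ ┃const fs = require('fs');  
         ┃-┃                           
         ┃ ┃                           
         ┃ ┃// FIXME: optimize later   
         ┃ ┃                           
         ┗━┃                           
           ┃// TODO: check edge cases  


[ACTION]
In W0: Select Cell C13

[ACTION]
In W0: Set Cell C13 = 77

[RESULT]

                                       
                                       
                                       
                ┏━━━━━━━━━━━━━━━━━━━┓  
                ┃ Spreadsheet       ┃  
                ┠───────────────────┨  
                ┃A1:                ┃  
                ┃       A       B   ┃  
                ┃-------------------┃  
                ┃  1      [0]       ┃  
           ┏━━━━━━━━━━━━━━━━━━━━━━━━━━━
           ┃ TabContainer              
           ┠───────────────────────────
         ┏━┃[handler.ts]│ cache.py │ ac
         ┃ ┃───────────────────────────
         ┠─┃import { useState } from 'r
         ┃C┃const express = require('ex
         ┃ ┃const fs = require('fs');  
         ┃-┃                           
         ┃ ┃                           
         ┃ ┃// FIXME: optimize later   
         ┃ ┃                           
         ┗━┃                           
           ┃// TODO: check edge cases  


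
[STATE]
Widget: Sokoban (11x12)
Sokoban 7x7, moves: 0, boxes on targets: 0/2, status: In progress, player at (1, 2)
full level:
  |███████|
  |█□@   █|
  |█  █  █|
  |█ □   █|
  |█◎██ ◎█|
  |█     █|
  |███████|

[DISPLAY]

███████    
█□@   █    
█  █  █    
█ □   █    
█◎██ ◎█    
█     █    
███████    
Moves: 0  0
           
           
           
           


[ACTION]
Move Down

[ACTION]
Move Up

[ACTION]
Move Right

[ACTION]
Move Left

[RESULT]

███████    
█□@   █    
█  █  █    
█ □   █    
█◎██ ◎█    
█     █    
███████    
Moves: 4  0
           
           
           
           


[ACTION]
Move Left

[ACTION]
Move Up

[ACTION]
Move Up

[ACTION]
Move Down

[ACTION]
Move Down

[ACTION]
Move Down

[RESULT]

███████    
█□    █    
█ @█  █    
█ □   █    
█◎██ ◎█    
█     █    
███████    
Moves: 5  0
           
           
           
           


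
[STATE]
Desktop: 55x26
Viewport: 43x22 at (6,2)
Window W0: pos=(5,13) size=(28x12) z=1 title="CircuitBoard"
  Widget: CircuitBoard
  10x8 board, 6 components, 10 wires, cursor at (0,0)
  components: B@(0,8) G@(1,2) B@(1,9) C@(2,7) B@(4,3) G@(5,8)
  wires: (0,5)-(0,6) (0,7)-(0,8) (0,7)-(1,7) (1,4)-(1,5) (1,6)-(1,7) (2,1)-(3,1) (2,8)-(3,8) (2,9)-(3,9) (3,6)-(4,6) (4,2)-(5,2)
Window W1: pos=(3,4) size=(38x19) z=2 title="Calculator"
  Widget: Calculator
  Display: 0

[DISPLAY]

                                           
                                           
━━━━━━━━━━━━━━━━━━━━━━━━━━━━━━━━━━┓        
alculator                         ┃        
──────────────────────────────────┨        
                                 0┃        
──┬───┬───┬───┐                   ┃        
7 │ 8 │ 9 │ ÷ │                   ┃        
──┼───┼───┼───┤                   ┃        
4 │ 5 │ 6 │ × │                   ┃        
──┼───┼───┼───┤                   ┃        
1 │ 2 │ 3 │ - │                   ┃        
──┼───┼───┼───┤                   ┃        
0 │ . │ = │ + │                   ┃        
──┼───┼───┼───┤                   ┃        
C │ MC│ MR│ M+│                   ┃        
──┴───┴───┴───┘                   ┃        
                                  ┃        
                                  ┃        
                                  ┃        
━━━━━━━━━━━━━━━━━━━━━━━━━━━━━━━━━━┛        
3       ·                 ┃                


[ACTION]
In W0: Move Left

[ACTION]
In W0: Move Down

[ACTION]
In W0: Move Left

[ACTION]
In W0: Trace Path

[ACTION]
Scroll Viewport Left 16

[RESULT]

                                           
                                           
   ┏━━━━━━━━━━━━━━━━━━━━━━━━━━━━━━━━━━━━┓  
   ┃ Calculator                         ┃  
   ┠────────────────────────────────────┨  
   ┃                                   0┃  
   ┃┌───┬───┬───┬───┐                   ┃  
   ┃│ 7 │ 8 │ 9 │ ÷ │                   ┃  
   ┃├───┼───┼───┼───┤                   ┃  
   ┃│ 4 │ 5 │ 6 │ × │                   ┃  
   ┃├───┼───┼───┼───┤                   ┃  
   ┃│ 1 │ 2 │ 3 │ - │                   ┃  
   ┃├───┼───┼───┼───┤                   ┃  
   ┃│ 0 │ . │ = │ + │                   ┃  
   ┃├───┼───┼───┼───┤                   ┃  
   ┃│ C │ MC│ MR│ M+│                   ┃  
   ┃└───┴───┴───┴───┘                   ┃  
   ┃                                    ┃  
   ┃                                    ┃  
   ┃                                    ┃  
   ┗━━━━━━━━━━━━━━━━━━━━━━━━━━━━━━━━━━━━┛  
     ┃3       ·                 ┃          
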